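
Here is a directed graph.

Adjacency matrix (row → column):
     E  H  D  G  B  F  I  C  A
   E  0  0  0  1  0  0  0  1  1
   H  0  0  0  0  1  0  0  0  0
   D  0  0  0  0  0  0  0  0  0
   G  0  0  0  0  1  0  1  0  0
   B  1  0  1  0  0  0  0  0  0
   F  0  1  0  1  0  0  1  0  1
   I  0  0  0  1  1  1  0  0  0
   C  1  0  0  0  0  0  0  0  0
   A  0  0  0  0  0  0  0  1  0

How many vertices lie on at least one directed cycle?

A vertex is on a directed cycle iff it belongs to a strongly connected component of size ≥ 2 (or has a self-loop).
The vertices on cycles are {A, B, C, E, F, G, H, I} — 8 in total.

8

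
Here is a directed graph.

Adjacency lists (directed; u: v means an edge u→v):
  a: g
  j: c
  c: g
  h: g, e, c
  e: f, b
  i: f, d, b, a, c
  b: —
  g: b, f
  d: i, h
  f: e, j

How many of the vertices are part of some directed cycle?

7

A vertex is on a directed cycle iff it belongs to a strongly connected component of size ≥ 2 (or has a self-loop).
The vertices on cycles are {c, d, e, f, g, i, j} — 7 in total.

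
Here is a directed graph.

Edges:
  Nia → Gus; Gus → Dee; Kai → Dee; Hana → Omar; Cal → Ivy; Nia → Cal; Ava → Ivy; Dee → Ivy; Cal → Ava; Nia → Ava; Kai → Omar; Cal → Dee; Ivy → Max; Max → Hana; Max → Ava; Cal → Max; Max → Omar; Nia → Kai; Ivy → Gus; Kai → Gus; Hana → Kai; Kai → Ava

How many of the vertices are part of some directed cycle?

7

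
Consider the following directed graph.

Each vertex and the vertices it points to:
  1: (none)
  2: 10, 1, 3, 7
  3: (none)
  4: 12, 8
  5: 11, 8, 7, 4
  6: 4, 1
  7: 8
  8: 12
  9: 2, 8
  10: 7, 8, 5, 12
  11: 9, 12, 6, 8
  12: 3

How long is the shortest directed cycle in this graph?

5

For each vertex v, BFS finds the shortest path from v back to v.
The shortest such closed walk is 5 → 11 → 9 → 2 → 10 → 5, length 5.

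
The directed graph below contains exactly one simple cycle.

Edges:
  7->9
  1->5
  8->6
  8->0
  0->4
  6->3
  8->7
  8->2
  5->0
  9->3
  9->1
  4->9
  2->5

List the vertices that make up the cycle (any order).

DFS with gray/black marking from 0:
0 gray
  4 gray
    9 gray
      3 gray
      3 black
      1 gray
        5 gray
          5→0: 0 is gray → back edge
Back edge closes the cycle 0 → 4 → 9 → 1 → 5 → 0; its vertices are {0, 1, 4, 5, 9}.

0, 1, 4, 5, 9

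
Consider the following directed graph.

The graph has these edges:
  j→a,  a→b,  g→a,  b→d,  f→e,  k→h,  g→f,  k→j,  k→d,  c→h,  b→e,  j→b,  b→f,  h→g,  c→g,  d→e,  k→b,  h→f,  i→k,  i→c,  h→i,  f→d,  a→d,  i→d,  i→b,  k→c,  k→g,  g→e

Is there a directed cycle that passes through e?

No

e lies on a cycle iff there is a path from e back to itself.
Exploring from e, it never reaches itself; equivalently, its strongly connected component is a singleton.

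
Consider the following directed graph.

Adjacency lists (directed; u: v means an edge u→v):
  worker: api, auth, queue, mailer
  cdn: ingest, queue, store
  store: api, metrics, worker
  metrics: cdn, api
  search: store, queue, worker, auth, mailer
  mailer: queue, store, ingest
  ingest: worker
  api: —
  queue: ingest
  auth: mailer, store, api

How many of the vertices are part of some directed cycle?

A vertex is on a directed cycle iff it belongs to a strongly connected component of size ≥ 2 (or has a self-loop).
The vertices on cycles are {cdn, auth, queue, store, ingest, mailer, worker, metrics} — 8 in total.

8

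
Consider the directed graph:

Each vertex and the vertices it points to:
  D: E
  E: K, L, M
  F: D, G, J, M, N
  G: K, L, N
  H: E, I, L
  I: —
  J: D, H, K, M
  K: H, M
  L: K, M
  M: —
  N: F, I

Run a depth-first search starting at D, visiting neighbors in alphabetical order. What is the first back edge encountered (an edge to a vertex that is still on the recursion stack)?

H->E

DFS from D (visiting neighbors in alphabetical order); mark gray on enter, black on exit:
D gray
  E gray
    K gray
      H gray
        H→E: E is gray → back edge
First back edge: H → E.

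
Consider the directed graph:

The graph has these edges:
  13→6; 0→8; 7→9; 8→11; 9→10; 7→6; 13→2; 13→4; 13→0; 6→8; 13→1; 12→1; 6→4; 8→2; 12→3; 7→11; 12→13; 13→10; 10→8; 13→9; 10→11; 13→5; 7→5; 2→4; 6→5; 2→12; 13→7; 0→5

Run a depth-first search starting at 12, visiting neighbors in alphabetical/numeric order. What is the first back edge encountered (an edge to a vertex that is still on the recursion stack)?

DFS from 12 (visiting neighbors in alphabetical/numeric order); mark gray on enter, black on exit:
12 gray
  1 gray
  1 black
  3 gray
  3 black
  13 gray
    0 gray
      5 gray
      5 black
      8 gray
        2 gray
          4 gray
          4 black
          2→12: 12 is gray → back edge
First back edge: 2 → 12.

2->12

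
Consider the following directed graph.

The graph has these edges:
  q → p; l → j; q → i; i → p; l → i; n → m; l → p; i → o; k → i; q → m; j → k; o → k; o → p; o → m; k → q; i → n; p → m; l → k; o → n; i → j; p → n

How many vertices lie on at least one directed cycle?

5

A vertex is on a directed cycle iff it belongs to a strongly connected component of size ≥ 2 (or has a self-loop).
The vertices on cycles are {i, j, k, o, q} — 5 in total.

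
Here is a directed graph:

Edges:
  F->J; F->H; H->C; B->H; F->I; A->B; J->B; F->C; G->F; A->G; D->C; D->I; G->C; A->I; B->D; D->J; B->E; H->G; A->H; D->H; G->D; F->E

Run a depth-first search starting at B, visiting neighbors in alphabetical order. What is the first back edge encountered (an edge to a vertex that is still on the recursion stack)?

G→D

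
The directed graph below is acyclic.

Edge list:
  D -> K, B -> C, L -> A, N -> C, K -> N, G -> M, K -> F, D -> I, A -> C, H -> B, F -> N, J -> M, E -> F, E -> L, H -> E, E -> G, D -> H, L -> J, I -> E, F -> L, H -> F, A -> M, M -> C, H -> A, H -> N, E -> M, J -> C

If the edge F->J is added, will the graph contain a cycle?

Adding F→J creates a cycle iff J can already reach F.
Explore from J: no path reaches F. The graph stays acyclic.

No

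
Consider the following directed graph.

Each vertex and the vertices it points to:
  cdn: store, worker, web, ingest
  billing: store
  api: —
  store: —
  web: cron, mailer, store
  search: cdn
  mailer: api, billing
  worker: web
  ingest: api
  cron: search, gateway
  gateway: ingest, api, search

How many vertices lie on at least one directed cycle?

6

A vertex is on a directed cycle iff it belongs to a strongly connected component of size ≥ 2 (or has a self-loop).
The vertices on cycles are {cdn, web, cron, search, worker, gateway} — 6 in total.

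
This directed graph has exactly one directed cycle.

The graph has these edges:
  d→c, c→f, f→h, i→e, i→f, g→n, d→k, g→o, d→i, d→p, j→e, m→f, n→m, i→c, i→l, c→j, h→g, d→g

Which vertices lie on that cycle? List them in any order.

f, g, h, m, n

DFS with gray/black marking from g:
g gray
  n gray
    m gray
      f gray
        h gray
          h→g: g is gray → back edge
Back edge closes the cycle g → n → m → f → h → g; its vertices are {f, g, h, m, n}.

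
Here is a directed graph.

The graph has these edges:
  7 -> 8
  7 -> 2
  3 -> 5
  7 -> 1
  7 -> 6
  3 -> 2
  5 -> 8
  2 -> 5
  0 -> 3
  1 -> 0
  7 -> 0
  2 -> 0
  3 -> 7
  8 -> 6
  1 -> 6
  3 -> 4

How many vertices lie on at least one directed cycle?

A vertex is on a directed cycle iff it belongs to a strongly connected component of size ≥ 2 (or has a self-loop).
The vertices on cycles are {0, 1, 2, 3, 7} — 5 in total.

5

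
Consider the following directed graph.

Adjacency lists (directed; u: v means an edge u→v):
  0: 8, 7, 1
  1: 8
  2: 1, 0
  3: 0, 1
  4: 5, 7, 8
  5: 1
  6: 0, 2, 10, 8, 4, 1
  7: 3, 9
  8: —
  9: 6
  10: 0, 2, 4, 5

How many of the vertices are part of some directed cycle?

8

A vertex is on a directed cycle iff it belongs to a strongly connected component of size ≥ 2 (or has a self-loop).
The vertices on cycles are {0, 2, 3, 4, 6, 7, 9, 10} — 8 in total.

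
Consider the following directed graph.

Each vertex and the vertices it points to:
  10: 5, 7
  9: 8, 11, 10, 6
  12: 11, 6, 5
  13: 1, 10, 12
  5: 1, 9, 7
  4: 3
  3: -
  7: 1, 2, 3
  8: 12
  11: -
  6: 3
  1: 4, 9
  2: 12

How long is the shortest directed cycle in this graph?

For each vertex v, BFS finds the shortest path from v back to v.
The shortest such closed walk is 10 → 5 → 9 → 10, length 3.

3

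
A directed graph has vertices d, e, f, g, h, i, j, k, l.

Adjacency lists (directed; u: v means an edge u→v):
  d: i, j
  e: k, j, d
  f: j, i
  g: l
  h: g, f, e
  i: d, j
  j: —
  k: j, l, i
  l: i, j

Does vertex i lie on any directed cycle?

Yes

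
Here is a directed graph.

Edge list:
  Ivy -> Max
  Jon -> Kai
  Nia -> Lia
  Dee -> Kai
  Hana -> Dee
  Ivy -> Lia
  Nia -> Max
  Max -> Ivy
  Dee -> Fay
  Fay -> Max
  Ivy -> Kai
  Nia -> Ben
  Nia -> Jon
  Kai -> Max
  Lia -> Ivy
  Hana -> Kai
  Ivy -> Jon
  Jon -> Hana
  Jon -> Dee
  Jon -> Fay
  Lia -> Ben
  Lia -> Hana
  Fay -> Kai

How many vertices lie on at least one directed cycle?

A vertex is on a directed cycle iff it belongs to a strongly connected component of size ≥ 2 (or has a self-loop).
The vertices on cycles are {Dee, Fay, Ivy, Jon, Kai, Lia, Max, Hana} — 8 in total.

8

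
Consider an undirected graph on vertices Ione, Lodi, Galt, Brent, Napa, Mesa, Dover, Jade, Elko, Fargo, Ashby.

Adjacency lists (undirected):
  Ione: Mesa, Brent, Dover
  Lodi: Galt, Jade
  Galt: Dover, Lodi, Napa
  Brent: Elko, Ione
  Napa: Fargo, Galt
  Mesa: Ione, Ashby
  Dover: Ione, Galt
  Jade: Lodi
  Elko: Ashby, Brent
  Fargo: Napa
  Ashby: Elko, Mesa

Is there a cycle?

DFS, tracking each vertex's parent; an edge to a visited non-parent vertex closes a cycle.
Start from Lodi:
visit Lodi (parent –)
  visit Galt (parent Lodi)
    visit Dover (parent Galt)
      visit Ione (parent Dover)
        visit Mesa (parent Ione)
          Mesa–Ione: parent, skip
          visit Ashby (parent Mesa)
            visit Elko (parent Ashby)
              Elko–Ashby: parent, skip
              visit Brent (parent Elko)
                Brent–Elko: parent, skip
                Brent–Ione: Ione visited and ≠ parent → cycle
Cycle: Ione – Mesa – Ashby – Elko – Brent – Ione.

Yes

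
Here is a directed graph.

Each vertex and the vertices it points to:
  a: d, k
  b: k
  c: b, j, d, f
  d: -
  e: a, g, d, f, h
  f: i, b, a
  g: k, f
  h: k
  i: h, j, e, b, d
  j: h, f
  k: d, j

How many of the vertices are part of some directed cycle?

9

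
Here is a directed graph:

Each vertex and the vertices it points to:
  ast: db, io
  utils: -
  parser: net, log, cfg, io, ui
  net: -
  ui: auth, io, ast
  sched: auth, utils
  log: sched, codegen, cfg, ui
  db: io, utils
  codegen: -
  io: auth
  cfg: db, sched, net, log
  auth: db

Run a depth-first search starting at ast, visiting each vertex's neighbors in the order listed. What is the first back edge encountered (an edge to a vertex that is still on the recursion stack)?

auth→db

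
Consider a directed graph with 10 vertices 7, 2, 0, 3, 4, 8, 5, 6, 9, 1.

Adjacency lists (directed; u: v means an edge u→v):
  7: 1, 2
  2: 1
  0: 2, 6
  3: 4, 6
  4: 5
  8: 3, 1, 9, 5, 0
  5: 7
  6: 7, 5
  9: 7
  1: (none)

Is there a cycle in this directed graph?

No

DFS with white/gray/black marking, starting from 5:
5 gray
  7 gray
    1 gray
    1 black
    2 gray
      2→1: 1 black — skip
    2 black
  7 black
5 black
0 gray
  0→2: 2 black — skip
  6 gray
    6→7: 7 black — skip
    6→5: 5 black — skip
  6 black
0 black
3 gray
  4 gray
    4→5: 5 black — skip
  4 black
  3→6: 6 black — skip
3 black
8 gray
  8→3: 3 black — skip
  8→1: 1 black — skip
  9 gray
    9→7: 7 black — skip
  9 black
  8→5: 5 black — skip
  8→0: 0 black — skip
8 black
Every edge goes to a white or black vertex — no back edge, so the graph is acyclic.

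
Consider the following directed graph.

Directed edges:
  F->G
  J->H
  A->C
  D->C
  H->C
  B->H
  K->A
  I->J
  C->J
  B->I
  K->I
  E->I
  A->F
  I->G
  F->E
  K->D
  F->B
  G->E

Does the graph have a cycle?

Yes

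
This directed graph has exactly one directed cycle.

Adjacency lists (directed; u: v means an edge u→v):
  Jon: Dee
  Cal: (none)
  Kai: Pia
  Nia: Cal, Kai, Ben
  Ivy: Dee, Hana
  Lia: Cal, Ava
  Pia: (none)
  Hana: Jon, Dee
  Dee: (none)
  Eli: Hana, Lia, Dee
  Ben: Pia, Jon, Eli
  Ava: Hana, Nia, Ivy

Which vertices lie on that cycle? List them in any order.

Ava, Ben, Eli, Lia, Nia

DFS with gray/black marking from Nia:
Nia gray
  Cal gray
  Cal black
  Kai gray
    Pia gray
    Pia black
  Kai black
  Ben gray
    Ben→Pia: Pia black — skip
    Jon gray
      Dee gray
      Dee black
    Jon black
    Eli gray
      Hana gray
        Hana→Jon: Jon black — skip
        Hana→Dee: Dee black — skip
      Hana black
      Lia gray
        Lia→Cal: Cal black — skip
        Ava gray
          Ava→Hana: Hana black — skip
          Ava→Nia: Nia is gray → back edge
Back edge closes the cycle Nia → Ben → Eli → Lia → Ava → Nia; its vertices are {Ava, Ben, Eli, Lia, Nia}.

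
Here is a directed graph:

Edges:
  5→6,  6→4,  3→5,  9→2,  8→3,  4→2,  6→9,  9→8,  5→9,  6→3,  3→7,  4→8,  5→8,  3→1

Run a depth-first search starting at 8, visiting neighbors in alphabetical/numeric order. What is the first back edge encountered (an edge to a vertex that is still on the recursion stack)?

6->3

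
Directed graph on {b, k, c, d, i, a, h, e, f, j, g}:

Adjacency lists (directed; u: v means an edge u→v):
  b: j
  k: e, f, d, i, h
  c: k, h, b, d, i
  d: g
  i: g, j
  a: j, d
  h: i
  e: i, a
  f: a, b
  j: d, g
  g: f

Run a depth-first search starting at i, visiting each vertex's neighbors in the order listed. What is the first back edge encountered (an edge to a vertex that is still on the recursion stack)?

d->g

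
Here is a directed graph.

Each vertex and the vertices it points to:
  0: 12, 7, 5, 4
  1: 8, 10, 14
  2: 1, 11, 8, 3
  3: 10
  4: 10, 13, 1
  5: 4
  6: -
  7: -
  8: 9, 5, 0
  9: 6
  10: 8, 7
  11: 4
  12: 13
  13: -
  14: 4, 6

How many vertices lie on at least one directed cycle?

7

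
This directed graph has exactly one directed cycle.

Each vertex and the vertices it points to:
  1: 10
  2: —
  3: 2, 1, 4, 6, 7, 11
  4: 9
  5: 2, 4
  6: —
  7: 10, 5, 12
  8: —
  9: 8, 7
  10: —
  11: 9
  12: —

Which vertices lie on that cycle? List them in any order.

DFS with gray/black marking from 9:
9 gray
  8 gray
  8 black
  7 gray
    10 gray
    10 black
    5 gray
      2 gray
      2 black
      4 gray
        4→9: 9 is gray → back edge
Back edge closes the cycle 9 → 7 → 5 → 4 → 9; its vertices are {4, 5, 7, 9}.

4, 5, 7, 9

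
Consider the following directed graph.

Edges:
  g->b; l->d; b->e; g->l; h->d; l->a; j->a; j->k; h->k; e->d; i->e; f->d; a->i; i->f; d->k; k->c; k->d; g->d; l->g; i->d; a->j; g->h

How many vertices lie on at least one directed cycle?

A vertex is on a directed cycle iff it belongs to a strongly connected component of size ≥ 2 (or has a self-loop).
The vertices on cycles are {a, d, g, j, k, l} — 6 in total.

6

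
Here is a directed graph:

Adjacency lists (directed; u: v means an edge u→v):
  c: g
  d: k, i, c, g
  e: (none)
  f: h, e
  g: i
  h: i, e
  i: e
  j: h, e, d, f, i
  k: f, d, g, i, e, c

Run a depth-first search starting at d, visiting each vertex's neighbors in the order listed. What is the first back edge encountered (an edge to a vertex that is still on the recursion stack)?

DFS from d (visiting each vertex's neighbors in the order listed); mark gray on enter, black on exit:
d gray
  k gray
    f gray
      h gray
        i gray
          e gray
          e black
        i black
        h→e: e black — skip
      h black
      f→e: e black — skip
    f black
    k→d: d is gray → back edge
First back edge: k → d.

k->d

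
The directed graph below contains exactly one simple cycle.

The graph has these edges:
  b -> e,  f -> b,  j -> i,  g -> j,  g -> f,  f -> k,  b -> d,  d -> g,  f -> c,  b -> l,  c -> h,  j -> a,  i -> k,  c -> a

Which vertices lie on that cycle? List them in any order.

DFS with gray/black marking from b:
b gray
  l gray
  l black
  e gray
  e black
  d gray
    g gray
      j gray
        a gray
        a black
        i gray
          k gray
          k black
        i black
      j black
      f gray
        f→b: b is gray → back edge
Back edge closes the cycle b → d → g → f → b; its vertices are {b, d, f, g}.

b, d, f, g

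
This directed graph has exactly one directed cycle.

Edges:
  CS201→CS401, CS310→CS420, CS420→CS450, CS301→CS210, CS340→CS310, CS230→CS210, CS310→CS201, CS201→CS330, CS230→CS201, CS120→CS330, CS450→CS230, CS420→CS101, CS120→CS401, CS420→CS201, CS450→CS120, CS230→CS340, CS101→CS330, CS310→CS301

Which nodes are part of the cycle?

CS230, CS310, CS340, CS420, CS450

DFS with gray/black marking from CS340:
CS340 gray
  CS310 gray
    CS201 gray
      CS330 gray
      CS330 black
      CS401 gray
      CS401 black
    CS201 black
    CS420 gray
      CS450 gray
        CS120 gray
          CS120→CS401: CS401 black — skip
          CS120→CS330: CS330 black — skip
        CS120 black
        CS230 gray
          CS210 gray
          CS210 black
          CS230→CS201: CS201 black — skip
          CS230→CS340: CS340 is gray → back edge
Back edge closes the cycle CS340 → CS310 → CS420 → CS450 → CS230 → CS340; its vertices are {CS230, CS310, CS340, CS420, CS450}.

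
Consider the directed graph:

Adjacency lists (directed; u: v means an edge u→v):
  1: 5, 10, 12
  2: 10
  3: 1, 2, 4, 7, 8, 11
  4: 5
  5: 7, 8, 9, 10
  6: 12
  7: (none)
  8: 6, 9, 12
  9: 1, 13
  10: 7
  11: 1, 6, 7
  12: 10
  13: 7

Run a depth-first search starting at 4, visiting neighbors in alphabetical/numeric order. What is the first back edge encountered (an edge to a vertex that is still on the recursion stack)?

DFS from 4 (visiting neighbors in alphabetical/numeric order); mark gray on enter, black on exit:
4 gray
  5 gray
    7 gray
    7 black
    8 gray
      6 gray
        12 gray
          10 gray
            10→7: 7 black — skip
          10 black
        12 black
      6 black
      9 gray
        1 gray
          1→5: 5 is gray → back edge
First back edge: 1 → 5.

1→5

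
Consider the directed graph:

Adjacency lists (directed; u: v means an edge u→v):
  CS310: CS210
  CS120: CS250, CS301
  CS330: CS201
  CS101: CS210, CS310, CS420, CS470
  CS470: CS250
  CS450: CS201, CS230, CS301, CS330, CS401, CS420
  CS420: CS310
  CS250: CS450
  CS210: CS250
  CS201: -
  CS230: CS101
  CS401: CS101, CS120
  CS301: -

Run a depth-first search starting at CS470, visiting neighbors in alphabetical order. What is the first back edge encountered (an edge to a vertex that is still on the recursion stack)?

DFS from CS470 (visiting neighbors in alphabetical order); mark gray on enter, black on exit:
CS470 gray
  CS250 gray
    CS450 gray
      CS201 gray
      CS201 black
      CS230 gray
        CS101 gray
          CS210 gray
            CS210→CS250: CS250 is gray → back edge
First back edge: CS210 → CS250.

CS210->CS250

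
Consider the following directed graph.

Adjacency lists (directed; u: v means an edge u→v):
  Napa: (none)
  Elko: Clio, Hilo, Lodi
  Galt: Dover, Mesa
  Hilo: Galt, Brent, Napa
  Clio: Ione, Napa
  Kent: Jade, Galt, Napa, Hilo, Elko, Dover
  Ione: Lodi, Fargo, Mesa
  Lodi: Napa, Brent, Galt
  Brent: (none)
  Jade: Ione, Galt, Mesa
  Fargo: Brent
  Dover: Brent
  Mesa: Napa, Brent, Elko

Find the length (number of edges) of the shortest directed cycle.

4

For each vertex v, BFS finds the shortest path from v back to v.
The shortest such closed walk is Elko → Clio → Ione → Mesa → Elko, length 4.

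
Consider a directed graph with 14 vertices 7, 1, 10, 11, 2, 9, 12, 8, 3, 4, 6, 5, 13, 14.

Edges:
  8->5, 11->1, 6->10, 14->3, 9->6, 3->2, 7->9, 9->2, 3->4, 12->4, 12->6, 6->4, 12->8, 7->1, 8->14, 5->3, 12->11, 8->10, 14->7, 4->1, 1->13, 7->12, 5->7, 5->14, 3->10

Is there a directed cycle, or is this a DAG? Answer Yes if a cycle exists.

DFS with white/gray/black marking, starting from 14:
14 gray
  7 gray
    12 gray
      11 gray
        1 gray
          13 gray
          13 black
        1 black
      11 black
      4 gray
        4→1: 1 black — skip
      4 black
      8 gray
        8→14: 14 is gray → back edge
Back edge found, so a cycle exists: 14 → 7 → 12 → 8 → 14.

Yes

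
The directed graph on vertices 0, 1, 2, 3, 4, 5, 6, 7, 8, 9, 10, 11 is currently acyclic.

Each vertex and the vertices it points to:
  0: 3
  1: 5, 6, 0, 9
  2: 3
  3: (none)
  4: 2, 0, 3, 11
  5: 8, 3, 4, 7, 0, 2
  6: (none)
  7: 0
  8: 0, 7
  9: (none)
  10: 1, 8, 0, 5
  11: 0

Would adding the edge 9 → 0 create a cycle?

No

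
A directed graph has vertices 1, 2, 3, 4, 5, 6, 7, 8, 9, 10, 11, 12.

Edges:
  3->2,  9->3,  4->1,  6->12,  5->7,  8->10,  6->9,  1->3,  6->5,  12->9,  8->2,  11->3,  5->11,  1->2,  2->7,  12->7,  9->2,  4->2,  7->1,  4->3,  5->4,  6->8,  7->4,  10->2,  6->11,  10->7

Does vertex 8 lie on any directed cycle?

No

8 lies on a cycle iff there is a path from 8 back to itself.
Exploring from 8, it never reaches itself; equivalently, its strongly connected component is a singleton.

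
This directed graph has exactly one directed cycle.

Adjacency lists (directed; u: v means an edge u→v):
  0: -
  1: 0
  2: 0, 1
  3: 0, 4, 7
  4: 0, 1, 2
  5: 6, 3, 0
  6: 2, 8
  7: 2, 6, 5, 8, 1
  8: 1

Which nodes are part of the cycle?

3, 5, 7

DFS with gray/black marking from 5:
5 gray
  6 gray
    2 gray
      0 gray
      0 black
      1 gray
        1→0: 0 black — skip
      1 black
    2 black
    8 gray
      8→1: 1 black — skip
    8 black
  6 black
  3 gray
    3→0: 0 black — skip
    4 gray
      4→0: 0 black — skip
      4→1: 1 black — skip
      4→2: 2 black — skip
    4 black
    7 gray
      7→2: 2 black — skip
      7→6: 6 black — skip
      7→5: 5 is gray → back edge
Back edge closes the cycle 5 → 3 → 7 → 5; its vertices are {3, 5, 7}.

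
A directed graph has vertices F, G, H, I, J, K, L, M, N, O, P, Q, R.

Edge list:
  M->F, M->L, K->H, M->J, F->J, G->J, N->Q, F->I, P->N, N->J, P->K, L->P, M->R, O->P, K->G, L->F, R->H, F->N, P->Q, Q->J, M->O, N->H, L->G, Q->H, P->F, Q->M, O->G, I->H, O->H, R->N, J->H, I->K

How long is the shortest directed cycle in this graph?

4

For each vertex v, BFS finds the shortest path from v back to v.
The shortest such closed walk is M → R → N → Q → M, length 4.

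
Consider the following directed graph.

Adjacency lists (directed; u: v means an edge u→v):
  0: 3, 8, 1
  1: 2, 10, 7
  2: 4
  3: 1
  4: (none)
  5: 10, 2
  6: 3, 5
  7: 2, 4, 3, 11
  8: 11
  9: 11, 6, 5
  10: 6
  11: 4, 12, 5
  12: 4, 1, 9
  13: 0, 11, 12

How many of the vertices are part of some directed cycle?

9

A vertex is on a directed cycle iff it belongs to a strongly connected component of size ≥ 2 (or has a self-loop).
The vertices on cycles are {1, 3, 5, 6, 7, 9, 10, 11, 12} — 9 in total.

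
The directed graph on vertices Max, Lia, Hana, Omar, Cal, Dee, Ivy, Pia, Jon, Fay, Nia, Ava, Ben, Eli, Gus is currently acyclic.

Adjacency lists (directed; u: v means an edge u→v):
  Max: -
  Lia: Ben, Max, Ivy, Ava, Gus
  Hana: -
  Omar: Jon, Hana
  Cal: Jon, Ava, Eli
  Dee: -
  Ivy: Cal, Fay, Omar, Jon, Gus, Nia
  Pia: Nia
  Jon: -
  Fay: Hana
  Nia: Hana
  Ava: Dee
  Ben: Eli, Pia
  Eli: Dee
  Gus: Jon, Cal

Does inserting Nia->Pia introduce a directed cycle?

Adding Nia→Pia creates a cycle iff Pia can already reach Nia.
Path from Pia: Pia → Nia.
So Pia → … → Nia → Pia is a cycle.

Yes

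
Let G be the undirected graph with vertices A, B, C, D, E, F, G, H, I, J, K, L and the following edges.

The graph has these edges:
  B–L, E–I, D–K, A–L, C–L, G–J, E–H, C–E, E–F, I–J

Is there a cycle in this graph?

DFS, tracking each vertex's parent; an edge to a visited non-parent vertex closes a cycle.
Start from L:
visit L (parent –)
  visit A (parent L)
    A–L: parent, skip
  visit B (parent L)
    B–L: parent, skip
  visit C (parent L)
    visit E (parent C)
      visit H (parent E)
        H–E: parent, skip
      visit F (parent E)
        F–E: parent, skip
      E–C: parent, skip
      visit I (parent E)
        visit J (parent I)
          visit G (parent J)
            G–J: parent, skip
          J–I: parent, skip
        I–E: parent, skip
    C–L: parent, skip
visit D (parent –)
  visit K (parent D)
    K–D: parent, skip
No non-parent visited neighbor found — the graph is a forest.

No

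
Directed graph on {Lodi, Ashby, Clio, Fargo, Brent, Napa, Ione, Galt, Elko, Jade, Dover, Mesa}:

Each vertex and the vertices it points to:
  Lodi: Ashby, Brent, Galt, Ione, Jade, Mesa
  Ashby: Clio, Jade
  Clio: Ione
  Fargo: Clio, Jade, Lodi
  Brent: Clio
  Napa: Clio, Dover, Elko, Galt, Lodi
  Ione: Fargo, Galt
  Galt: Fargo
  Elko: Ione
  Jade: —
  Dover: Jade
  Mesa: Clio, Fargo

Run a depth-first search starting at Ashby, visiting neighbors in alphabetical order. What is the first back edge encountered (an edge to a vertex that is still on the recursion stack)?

Fargo->Clio

DFS from Ashby (visiting neighbors in alphabetical order); mark gray on enter, black on exit:
Ashby gray
  Clio gray
    Ione gray
      Fargo gray
        Fargo→Clio: Clio is gray → back edge
First back edge: Fargo → Clio.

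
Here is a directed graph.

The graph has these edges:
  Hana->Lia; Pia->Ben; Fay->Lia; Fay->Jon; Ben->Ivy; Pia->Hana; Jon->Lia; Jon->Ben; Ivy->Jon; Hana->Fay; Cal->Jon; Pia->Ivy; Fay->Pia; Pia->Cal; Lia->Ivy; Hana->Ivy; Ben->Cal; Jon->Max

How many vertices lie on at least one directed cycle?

A vertex is on a directed cycle iff it belongs to a strongly connected component of size ≥ 2 (or has a self-loop).
The vertices on cycles are {Ben, Cal, Fay, Ivy, Jon, Lia, Pia, Hana} — 8 in total.

8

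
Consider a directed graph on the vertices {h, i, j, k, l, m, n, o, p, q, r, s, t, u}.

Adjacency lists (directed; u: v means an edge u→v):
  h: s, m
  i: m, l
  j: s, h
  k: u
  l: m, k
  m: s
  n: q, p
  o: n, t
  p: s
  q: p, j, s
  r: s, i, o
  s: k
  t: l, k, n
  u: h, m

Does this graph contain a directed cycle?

DFS with white/gray/black marking, starting from u:
u gray
  h gray
    s gray
      k gray
        k→u: u is gray → back edge
Back edge found, so a cycle exists: u → h → s → k → u.

Yes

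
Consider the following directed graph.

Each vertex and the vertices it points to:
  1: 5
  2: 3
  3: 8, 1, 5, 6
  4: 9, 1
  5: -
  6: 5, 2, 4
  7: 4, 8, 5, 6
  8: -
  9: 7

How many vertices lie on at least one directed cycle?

A vertex is on a directed cycle iff it belongs to a strongly connected component of size ≥ 2 (or has a self-loop).
The vertices on cycles are {2, 3, 4, 6, 7, 9} — 6 in total.

6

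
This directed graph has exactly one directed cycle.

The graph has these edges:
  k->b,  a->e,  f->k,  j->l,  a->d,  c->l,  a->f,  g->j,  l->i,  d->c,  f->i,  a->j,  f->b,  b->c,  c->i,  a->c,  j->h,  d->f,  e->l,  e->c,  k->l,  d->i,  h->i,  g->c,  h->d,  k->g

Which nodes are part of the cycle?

d, f, g, h, j, k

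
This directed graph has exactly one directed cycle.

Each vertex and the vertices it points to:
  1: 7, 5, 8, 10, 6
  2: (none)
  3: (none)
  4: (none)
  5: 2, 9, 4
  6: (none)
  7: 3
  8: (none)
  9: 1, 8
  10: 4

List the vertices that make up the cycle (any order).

DFS with gray/black marking from 1:
1 gray
  7 gray
    3 gray
    3 black
  7 black
  5 gray
    2 gray
    2 black
    9 gray
      9→1: 1 is gray → back edge
Back edge closes the cycle 1 → 5 → 9 → 1; its vertices are {1, 5, 9}.

1, 5, 9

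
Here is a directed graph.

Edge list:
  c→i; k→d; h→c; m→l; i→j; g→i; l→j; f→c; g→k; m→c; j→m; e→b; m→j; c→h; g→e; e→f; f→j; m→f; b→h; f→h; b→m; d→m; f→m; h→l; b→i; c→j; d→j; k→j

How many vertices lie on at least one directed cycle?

7

A vertex is on a directed cycle iff it belongs to a strongly connected component of size ≥ 2 (or has a self-loop).
The vertices on cycles are {c, f, h, i, j, l, m} — 7 in total.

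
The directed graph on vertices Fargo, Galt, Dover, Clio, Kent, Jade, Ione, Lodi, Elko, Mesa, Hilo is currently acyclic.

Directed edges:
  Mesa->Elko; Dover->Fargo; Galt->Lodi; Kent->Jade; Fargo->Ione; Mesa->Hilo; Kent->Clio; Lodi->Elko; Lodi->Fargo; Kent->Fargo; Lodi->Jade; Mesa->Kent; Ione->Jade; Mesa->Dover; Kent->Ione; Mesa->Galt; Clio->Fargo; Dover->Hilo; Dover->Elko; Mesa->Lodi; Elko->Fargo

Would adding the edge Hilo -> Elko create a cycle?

Adding Hilo→Elko creates a cycle iff Elko can already reach Hilo.
Explore from Elko: no path reaches Hilo. The graph stays acyclic.

No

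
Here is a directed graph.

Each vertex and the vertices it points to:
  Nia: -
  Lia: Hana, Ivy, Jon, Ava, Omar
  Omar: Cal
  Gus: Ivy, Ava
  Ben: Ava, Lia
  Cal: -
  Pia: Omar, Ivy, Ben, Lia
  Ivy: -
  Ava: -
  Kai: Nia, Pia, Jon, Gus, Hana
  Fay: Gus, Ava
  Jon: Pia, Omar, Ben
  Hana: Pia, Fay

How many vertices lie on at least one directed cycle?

A vertex is on a directed cycle iff it belongs to a strongly connected component of size ≥ 2 (or has a self-loop).
The vertices on cycles are {Ben, Jon, Lia, Pia, Hana} — 5 in total.

5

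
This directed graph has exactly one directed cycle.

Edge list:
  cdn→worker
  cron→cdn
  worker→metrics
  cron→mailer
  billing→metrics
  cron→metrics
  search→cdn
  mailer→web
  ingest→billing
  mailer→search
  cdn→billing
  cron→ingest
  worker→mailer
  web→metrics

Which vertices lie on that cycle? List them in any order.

cdn, mailer, search, worker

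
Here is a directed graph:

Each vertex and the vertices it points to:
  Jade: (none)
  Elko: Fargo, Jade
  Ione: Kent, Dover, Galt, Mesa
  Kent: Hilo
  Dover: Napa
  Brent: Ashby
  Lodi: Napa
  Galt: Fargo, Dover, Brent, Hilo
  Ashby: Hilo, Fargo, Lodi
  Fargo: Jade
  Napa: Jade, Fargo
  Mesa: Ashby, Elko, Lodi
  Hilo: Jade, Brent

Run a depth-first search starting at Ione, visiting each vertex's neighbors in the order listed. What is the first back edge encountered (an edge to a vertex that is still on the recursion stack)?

DFS from Ione (visiting each vertex's neighbors in the order listed); mark gray on enter, black on exit:
Ione gray
  Kent gray
    Hilo gray
      Jade gray
      Jade black
      Brent gray
        Ashby gray
          Ashby→Hilo: Hilo is gray → back edge
First back edge: Ashby → Hilo.

Ashby→Hilo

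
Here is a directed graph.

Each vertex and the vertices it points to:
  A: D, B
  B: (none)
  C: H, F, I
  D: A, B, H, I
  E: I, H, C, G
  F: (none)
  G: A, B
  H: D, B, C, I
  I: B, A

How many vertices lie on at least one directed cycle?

A vertex is on a directed cycle iff it belongs to a strongly connected component of size ≥ 2 (or has a self-loop).
The vertices on cycles are {A, C, D, H, I} — 5 in total.

5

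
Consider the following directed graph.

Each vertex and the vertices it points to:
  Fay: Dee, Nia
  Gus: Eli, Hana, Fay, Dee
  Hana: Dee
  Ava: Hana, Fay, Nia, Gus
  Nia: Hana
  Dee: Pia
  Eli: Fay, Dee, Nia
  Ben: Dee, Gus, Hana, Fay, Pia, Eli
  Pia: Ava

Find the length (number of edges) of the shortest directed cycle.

4

For each vertex v, BFS finds the shortest path from v back to v.
The shortest such closed walk is Pia → Ava → Hana → Dee → Pia, length 4.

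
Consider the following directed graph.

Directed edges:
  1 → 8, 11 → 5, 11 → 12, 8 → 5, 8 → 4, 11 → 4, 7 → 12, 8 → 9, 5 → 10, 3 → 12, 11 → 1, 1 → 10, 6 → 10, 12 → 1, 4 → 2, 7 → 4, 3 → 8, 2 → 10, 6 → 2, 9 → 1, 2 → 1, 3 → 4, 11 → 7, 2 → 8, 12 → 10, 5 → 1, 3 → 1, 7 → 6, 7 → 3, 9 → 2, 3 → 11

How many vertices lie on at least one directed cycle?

A vertex is on a directed cycle iff it belongs to a strongly connected component of size ≥ 2 (or has a self-loop).
The vertices on cycles are {1, 2, 3, 4, 5, 7, 8, 9, 11} — 9 in total.

9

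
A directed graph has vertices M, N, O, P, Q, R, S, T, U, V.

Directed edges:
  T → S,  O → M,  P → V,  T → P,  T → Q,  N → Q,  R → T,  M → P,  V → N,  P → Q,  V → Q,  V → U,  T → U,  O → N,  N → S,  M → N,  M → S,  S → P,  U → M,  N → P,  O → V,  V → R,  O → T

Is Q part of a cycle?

Q lies on a cycle iff there is a path from Q back to itself.
Exploring from Q, it never reaches itself; equivalently, its strongly connected component is a singleton.

No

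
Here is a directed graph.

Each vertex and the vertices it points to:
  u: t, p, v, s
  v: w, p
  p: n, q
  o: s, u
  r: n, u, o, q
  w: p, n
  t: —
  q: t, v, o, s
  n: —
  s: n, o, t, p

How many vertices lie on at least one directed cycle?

7

A vertex is on a directed cycle iff it belongs to a strongly connected component of size ≥ 2 (or has a self-loop).
The vertices on cycles are {o, p, q, s, u, v, w} — 7 in total.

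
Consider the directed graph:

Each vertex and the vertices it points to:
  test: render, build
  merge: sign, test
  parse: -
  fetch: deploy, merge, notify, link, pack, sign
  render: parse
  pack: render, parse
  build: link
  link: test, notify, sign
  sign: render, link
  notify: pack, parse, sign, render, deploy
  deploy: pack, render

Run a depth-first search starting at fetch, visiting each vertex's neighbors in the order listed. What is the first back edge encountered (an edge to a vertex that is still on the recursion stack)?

build→link

DFS from fetch (visiting each vertex's neighbors in the order listed); mark gray on enter, black on exit:
fetch gray
  deploy gray
    pack gray
      render gray
        parse gray
        parse black
      render black
      pack→parse: parse black — skip
    pack black
    deploy→render: render black — skip
  deploy black
  merge gray
    sign gray
      sign→render: render black — skip
      link gray
        test gray
          test→render: render black — skip
          build gray
            build→link: link is gray → back edge
First back edge: build → link.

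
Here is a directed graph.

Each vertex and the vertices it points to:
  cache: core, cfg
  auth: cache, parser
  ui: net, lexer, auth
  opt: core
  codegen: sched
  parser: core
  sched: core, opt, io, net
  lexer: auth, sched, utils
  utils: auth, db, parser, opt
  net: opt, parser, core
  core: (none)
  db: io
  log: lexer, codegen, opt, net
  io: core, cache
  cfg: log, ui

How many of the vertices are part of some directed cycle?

A vertex is on a directed cycle iff it belongs to a strongly connected component of size ≥ 2 (or has a self-loop).
The vertices on cycles are {db, io, ui, cfg, log, auth, cache, lexer, sched, utils, codegen} — 11 in total.

11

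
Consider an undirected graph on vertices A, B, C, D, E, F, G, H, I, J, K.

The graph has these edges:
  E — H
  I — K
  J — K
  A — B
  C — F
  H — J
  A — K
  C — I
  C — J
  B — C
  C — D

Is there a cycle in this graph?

Yes

DFS, tracking each vertex's parent; an edge to a visited non-parent vertex closes a cycle.
Start from K:
visit K (parent –)
  visit J (parent K)
    visit C (parent J)
      visit B (parent C)
        B–C: parent, skip
        visit A (parent B)
          A–K: K visited and ≠ parent → cycle
Cycle: K – J – C – B – A – K.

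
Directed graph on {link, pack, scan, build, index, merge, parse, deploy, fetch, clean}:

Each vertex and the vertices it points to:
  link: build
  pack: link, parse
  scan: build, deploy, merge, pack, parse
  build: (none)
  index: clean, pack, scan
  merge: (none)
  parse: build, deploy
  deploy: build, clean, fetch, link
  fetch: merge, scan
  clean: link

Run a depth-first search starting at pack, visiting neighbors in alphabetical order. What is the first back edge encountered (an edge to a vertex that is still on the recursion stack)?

DFS from pack (visiting neighbors in alphabetical order); mark gray on enter, black on exit:
pack gray
  link gray
    build gray
    build black
  link black
  parse gray
    parse→build: build black — skip
    deploy gray
      deploy→build: build black — skip
      clean gray
        clean→link: link black — skip
      clean black
      fetch gray
        merge gray
        merge black
        scan gray
          scan→build: build black — skip
          scan→deploy: deploy is gray → back edge
First back edge: scan → deploy.

scan→deploy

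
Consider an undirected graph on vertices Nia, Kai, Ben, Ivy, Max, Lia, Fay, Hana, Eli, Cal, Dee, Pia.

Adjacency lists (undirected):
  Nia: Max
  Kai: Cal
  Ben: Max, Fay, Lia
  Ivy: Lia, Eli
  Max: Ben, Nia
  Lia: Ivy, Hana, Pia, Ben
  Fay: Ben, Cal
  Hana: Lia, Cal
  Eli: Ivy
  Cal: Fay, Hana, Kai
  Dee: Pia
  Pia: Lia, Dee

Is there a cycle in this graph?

DFS, tracking each vertex's parent; an edge to a visited non-parent vertex closes a cycle.
Start from Ben:
visit Ben (parent –)
  visit Max (parent Ben)
    Max–Ben: parent, skip
    visit Nia (parent Max)
      Nia–Max: parent, skip
  visit Fay (parent Ben)
    Fay–Ben: parent, skip
    visit Cal (parent Fay)
      Cal–Fay: parent, skip
      visit Hana (parent Cal)
        visit Lia (parent Hana)
          visit Ivy (parent Lia)
            Ivy–Lia: parent, skip
            visit Eli (parent Ivy)
              Eli–Ivy: parent, skip
          Lia–Hana: parent, skip
          visit Pia (parent Lia)
            Pia–Lia: parent, skip
            visit Dee (parent Pia)
              Dee–Pia: parent, skip
          Lia–Ben: Ben visited and ≠ parent → cycle
Cycle: Ben – Fay – Cal – Hana – Lia – Ben.

Yes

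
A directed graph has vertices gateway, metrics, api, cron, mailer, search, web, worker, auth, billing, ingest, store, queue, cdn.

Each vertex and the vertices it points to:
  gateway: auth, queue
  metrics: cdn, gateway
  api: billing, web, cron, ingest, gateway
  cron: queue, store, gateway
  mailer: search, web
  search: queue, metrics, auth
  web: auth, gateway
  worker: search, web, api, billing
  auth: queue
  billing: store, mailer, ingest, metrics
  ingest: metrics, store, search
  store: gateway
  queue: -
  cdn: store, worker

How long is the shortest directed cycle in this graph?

For each vertex v, BFS finds the shortest path from v back to v.
The shortest such closed walk is cdn → worker → billing → metrics → cdn, length 4.

4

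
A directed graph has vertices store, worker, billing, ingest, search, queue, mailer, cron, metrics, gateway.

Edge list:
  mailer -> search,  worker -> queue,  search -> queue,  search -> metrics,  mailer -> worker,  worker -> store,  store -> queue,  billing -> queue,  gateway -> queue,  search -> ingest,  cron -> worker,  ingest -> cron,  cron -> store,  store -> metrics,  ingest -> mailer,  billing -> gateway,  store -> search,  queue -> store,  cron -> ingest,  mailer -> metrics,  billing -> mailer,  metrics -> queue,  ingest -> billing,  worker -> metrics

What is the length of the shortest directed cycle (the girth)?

For each vertex v, BFS finds the shortest path from v back to v.
The shortest such closed walk is ingest → cron → ingest, length 2.

2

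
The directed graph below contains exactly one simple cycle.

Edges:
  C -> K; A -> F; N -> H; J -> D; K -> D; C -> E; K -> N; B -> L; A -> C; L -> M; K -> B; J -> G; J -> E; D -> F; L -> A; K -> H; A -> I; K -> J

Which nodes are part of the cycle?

A, B, C, K, L

DFS with gray/black marking from L:
L gray
  A gray
    I gray
    I black
    C gray
      E gray
      E black
      K gray
        J gray
          D gray
            F gray
            F black
          D black
          G gray
          G black
          J→E: E black — skip
        J black
        H gray
        H black
        K→D: D black — skip
        B gray
          B→L: L is gray → back edge
Back edge closes the cycle L → A → C → K → B → L; its vertices are {A, B, C, K, L}.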